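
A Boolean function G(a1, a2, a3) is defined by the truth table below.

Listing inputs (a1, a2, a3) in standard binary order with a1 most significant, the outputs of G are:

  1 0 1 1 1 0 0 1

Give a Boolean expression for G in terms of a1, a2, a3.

G(a1, a2, a3) = ((((a1' · a2') · a3) + ((a1 · a2') · a3)) + ((a1 · a2) · a3'))'

G is 0 on only 3 rows — (0,0,1), (1,0,1), (1,1,0). Writing each as a minterm (¬a1·¬a2·a3, a1·¬a2·a3, a1·a2·¬a3) and OR-ing them characterizes exactly where G=0, so G is the negation of that disjunction.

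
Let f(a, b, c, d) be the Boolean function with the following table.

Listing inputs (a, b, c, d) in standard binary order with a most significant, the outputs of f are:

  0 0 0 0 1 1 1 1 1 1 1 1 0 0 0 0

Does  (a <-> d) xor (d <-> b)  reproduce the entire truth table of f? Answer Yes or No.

Yes

Test each input against both f and the formula:
  a=0, b=0, c=0, d=0: formula gives 0, f = 0 ✓
  a=0, b=0, c=0, d=1: formula gives 0, f = 0 ✓
  a=0, b=0, c=1, d=0: formula gives 0, f = 0 ✓
  a=0, b=0, c=1, d=1: formula gives 0, f = 0 ✓
  …and likewise for the remaining 12 rows.
Every row agrees, so the formula is equivalent.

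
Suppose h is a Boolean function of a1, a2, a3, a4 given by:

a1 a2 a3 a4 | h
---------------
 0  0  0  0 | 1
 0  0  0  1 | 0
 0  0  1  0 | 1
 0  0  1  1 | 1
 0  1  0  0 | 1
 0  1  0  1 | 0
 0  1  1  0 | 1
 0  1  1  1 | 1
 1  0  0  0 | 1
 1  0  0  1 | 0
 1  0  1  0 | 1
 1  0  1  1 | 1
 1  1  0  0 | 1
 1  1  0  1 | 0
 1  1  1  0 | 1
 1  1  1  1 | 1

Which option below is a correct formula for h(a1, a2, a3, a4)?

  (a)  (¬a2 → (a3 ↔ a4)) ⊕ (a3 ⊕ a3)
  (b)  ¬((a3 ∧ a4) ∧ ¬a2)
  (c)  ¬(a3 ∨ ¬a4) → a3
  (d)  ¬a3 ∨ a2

(a) disagrees with h on (0,0,1,0) (formula → 0, table → 1); rule it out.
(b) disagrees with h on (0,0,0,1) (formula → 1, table → 0); rule it out.
(d) disagrees with h on (0,0,0,1) (formula → 1, table → 0); rule it out.
That leaves (c). Evaluating it on every row reproduces the table of h exactly.

c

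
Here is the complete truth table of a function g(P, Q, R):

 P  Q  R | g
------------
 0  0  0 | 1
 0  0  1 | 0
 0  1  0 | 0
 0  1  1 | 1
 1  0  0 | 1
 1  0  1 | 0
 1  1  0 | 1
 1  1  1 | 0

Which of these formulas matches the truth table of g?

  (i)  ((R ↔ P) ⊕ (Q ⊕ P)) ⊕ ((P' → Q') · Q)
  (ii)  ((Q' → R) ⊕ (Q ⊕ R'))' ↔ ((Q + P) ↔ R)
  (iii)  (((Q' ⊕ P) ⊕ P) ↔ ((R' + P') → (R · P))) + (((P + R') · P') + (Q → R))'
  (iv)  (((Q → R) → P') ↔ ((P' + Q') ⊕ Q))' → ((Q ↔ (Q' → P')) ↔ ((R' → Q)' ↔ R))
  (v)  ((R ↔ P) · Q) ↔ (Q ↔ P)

i

(ii): at (0,0,0) it gives 0, but g = 1 — eliminated.
(iii): at (0,0,0) it gives 0, but g = 1 — eliminated.
(iv): at (0,0,1) it gives 1, but g = 0 — eliminated.
(v): at (0,0,0) it gives 0, but g = 1 — eliminated.
That leaves (i). Evaluating it on every row reproduces the table of g exactly.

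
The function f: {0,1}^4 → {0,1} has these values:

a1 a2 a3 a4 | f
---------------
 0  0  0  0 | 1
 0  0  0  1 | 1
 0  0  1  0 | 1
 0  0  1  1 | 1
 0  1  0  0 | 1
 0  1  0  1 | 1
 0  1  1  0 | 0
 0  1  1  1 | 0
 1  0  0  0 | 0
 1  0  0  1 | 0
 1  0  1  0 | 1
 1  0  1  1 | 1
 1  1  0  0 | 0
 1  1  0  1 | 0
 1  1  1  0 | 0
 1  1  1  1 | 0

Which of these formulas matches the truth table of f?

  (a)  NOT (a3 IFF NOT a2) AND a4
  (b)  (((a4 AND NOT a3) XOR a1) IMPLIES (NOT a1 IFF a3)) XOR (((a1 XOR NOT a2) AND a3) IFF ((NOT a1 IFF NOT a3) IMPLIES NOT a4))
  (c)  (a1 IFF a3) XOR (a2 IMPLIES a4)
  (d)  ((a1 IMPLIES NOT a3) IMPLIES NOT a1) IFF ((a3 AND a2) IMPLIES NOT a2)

d

(a) fails at (0,0,0,0): the formula yields 0, f is 1.
(b) fails at (0,0,1,0): the formula yields 0, f is 1.
(c) fails at (0,0,0,0): the formula yields 0, f is 1.
(d) is the remaining candidate, and it agrees with f on all 16 inputs.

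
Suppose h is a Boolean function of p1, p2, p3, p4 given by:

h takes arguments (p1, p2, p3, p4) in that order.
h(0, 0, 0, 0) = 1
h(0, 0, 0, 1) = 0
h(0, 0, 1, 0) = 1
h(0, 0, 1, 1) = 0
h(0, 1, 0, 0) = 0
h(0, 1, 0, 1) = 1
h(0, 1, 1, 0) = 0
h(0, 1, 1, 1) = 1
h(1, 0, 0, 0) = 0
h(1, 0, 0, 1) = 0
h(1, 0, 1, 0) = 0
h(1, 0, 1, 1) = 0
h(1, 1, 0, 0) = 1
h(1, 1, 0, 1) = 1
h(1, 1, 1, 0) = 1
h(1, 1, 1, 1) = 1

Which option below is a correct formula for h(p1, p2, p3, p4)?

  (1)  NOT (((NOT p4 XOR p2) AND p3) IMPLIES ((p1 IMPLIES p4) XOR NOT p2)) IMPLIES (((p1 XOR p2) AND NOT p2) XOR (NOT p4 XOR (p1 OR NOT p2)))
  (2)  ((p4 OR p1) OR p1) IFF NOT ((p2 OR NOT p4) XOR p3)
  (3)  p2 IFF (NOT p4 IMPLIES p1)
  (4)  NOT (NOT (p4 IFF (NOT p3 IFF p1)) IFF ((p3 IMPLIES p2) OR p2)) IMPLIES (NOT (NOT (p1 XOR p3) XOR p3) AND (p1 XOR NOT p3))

(1) fails at (0,0,0,1): the formula yields 1, h is 0.
(2) fails at (0,0,0,1): the formula yields 1, h is 0.
(4) fails at (0,0,0,0): the formula yields 0, h is 1.
That leaves (3). Evaluating it on every row reproduces the table of h exactly.

3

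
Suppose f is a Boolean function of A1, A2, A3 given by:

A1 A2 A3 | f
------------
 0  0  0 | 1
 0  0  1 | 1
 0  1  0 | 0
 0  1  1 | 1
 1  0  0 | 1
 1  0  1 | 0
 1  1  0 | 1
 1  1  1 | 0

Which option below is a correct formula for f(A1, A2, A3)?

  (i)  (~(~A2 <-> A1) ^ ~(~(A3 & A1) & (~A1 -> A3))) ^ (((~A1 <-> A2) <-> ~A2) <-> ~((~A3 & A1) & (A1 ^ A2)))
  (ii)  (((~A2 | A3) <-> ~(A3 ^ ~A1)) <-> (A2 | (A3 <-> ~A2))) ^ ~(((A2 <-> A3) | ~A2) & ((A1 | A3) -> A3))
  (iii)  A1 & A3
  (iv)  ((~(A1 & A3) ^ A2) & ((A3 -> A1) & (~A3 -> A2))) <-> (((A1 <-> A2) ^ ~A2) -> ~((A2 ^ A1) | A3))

ii

(i): at (0,0,0) it gives 0, but f = 1 — eliminated.
(iii): at (0,0,0) it gives 0, but f = 1 — eliminated.
(iv): at (0,0,0) it gives 0, but f = 1 — eliminated.
(ii) is the remaining candidate, and it agrees with f on all 8 inputs.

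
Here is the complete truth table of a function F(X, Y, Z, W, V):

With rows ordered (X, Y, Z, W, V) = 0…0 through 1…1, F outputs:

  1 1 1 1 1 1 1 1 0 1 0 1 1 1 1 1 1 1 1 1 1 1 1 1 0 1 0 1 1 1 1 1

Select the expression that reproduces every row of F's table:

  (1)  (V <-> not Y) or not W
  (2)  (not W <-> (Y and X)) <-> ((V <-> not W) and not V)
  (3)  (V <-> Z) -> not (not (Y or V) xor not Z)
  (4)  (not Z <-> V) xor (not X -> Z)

3

(1) disagrees with F on (0,0,0,1,0) (formula → 0, table → 1); rule it out.
(2) disagrees with F on (0,0,0,1,1) (formula → 0, table → 1); rule it out.
(4) disagrees with F on (0,0,0,0,0) (formula → 0, table → 1); rule it out.
(3) is the remaining candidate, and it agrees with F on all 32 inputs.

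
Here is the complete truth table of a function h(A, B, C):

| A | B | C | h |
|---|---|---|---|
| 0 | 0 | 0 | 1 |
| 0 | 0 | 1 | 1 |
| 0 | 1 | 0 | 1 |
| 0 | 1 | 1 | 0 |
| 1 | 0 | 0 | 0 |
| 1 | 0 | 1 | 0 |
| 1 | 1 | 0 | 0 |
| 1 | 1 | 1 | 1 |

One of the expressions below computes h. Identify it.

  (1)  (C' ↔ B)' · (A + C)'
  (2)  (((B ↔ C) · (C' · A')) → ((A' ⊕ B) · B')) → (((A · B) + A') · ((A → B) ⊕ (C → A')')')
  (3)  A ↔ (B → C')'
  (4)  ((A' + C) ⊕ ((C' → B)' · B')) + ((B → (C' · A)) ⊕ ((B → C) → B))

3

(1) fails at (0,0,1): the formula yields 0, h is 1.
(2) fails at (0,0,0): the formula yields 0, h is 1.
(4) fails at (0,1,1): the formula yields 1, h is 0.
Only (3) survives; checking it on all 8 rows confirms it matches h.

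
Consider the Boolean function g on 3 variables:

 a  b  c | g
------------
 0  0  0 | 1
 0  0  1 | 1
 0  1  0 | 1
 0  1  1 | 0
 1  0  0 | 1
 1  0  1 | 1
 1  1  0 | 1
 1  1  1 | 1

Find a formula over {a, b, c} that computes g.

g is 0 on exactly one input, (0,1,1), whose minterm is ¬a·b·c. So g is the negation of that single conjunction.

g(a, b, c) = ¬((¬a ∧ b) ∧ c)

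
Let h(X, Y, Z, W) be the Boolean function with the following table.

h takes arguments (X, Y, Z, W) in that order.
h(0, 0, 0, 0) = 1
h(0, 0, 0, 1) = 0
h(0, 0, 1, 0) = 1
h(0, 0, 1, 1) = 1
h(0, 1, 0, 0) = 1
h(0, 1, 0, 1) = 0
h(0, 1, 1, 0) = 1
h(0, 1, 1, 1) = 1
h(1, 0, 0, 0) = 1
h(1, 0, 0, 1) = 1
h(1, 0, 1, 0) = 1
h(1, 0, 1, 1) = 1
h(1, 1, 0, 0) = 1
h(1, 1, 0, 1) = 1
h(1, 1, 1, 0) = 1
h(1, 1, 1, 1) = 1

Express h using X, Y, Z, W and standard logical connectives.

h(X, Y, Z, W) = not ((((not X and not Y) and not Z) and W) or (((not X and Y) and not Z) and W))

The 0-rows are (0,0,0,1), (0,1,0,1). Take each as a conjunction (¬X·¬Y·¬Z·W, ¬X·Y·¬Z·W), form their disjunction, and complement — that gives a formula that is 1 everywhere h is.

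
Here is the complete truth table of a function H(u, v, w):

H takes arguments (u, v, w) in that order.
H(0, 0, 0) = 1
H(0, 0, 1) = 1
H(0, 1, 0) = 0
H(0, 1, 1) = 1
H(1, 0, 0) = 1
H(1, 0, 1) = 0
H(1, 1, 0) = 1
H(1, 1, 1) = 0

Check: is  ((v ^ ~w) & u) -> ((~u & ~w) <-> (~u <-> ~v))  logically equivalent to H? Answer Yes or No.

No

Test each input against both H and the formula:
  u=0, v=0, w=0: formula gives 1, H = 1 ✓
  u=0, v=0, w=1: formula gives 1, H = 1 ✓
  u=0, v=1, w=0: formula gives 1, but H = 0 ✗
A single disagreement suffices: at (0,1,0) they differ, so the formula does not compute H.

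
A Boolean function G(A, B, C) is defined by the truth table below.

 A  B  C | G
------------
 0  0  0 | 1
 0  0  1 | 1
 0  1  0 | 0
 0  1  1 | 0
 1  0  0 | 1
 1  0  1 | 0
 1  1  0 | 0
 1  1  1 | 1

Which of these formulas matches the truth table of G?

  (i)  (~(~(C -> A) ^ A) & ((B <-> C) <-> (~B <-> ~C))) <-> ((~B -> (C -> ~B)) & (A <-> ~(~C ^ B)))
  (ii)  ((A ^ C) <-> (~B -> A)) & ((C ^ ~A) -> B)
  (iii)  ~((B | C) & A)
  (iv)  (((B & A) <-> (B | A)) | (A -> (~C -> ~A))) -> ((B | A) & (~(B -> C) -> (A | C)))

i

(ii) fails at (0,0,0): the formula yields 0, G is 1.
(iii) fails at (0,1,0): the formula yields 1, G is 0.
(iv) fails at (0,0,0): the formula yields 0, G is 1.
(i) is the remaining candidate, and it agrees with G on all 8 inputs.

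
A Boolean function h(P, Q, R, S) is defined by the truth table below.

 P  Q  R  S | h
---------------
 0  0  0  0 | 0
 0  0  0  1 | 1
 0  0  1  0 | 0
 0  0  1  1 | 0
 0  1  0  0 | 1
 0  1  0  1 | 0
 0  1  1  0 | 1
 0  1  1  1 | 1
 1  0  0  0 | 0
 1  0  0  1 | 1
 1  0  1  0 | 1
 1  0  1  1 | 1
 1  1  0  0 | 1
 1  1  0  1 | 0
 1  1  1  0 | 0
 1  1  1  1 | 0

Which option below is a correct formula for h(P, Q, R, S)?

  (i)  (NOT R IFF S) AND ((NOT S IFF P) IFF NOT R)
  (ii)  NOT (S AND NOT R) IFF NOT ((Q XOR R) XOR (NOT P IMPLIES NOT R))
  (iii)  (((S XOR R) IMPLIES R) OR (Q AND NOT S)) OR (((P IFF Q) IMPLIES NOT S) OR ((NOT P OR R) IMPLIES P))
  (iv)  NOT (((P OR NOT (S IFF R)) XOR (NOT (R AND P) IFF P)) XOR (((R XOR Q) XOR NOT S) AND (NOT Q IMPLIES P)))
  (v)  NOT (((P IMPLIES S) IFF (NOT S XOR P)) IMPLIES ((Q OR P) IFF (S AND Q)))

ii

(i): at (0,0,1,0) it gives 1, but h = 0 — eliminated.
(iii): at (0,0,0,0) it gives 1, but h = 0 — eliminated.
(iv): at (0,0,0,0) it gives 1, but h = 0 — eliminated.
(v): at (0,0,0,1) it gives 0, but h = 1 — eliminated.
Only (ii) survives; checking it on all 16 rows confirms it matches h.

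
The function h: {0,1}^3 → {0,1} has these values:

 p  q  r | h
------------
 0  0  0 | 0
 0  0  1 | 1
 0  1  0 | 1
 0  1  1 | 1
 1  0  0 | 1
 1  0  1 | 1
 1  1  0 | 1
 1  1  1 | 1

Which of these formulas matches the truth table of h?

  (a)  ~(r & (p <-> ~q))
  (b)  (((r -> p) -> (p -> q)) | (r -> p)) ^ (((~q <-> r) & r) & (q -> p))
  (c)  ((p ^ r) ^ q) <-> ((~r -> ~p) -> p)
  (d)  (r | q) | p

d

(a) disagrees with h on (0,0,0) (formula → 1, table → 0); rule it out.
(b) disagrees with h on (0,0,0) (formula → 1, table → 0); rule it out.
(c) disagrees with h on (0,0,0) (formula → 1, table → 0); rule it out.
Only (d) survives; checking it on all 8 rows confirms it matches h.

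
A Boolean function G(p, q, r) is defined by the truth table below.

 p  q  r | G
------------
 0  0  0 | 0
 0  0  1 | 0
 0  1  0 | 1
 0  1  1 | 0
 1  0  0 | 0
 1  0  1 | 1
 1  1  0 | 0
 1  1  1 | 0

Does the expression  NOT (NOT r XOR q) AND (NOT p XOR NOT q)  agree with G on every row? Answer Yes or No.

Check the formula against G row by row:
  p=0, q=0, r=0: formula gives 0, G = 0 ✓
  p=0, q=0, r=1: formula gives 0, G = 0 ✓
  p=0, q=1, r=0: formula gives 1, G = 1 ✓
  p=0, q=1, r=1: formula gives 0, G = 0 ✓
  p=1, q=0, r=0: formula gives 0, G = 0 ✓
  …and likewise for the remaining 3 rows.
No disagreement on any input; they are logically equivalent.

Yes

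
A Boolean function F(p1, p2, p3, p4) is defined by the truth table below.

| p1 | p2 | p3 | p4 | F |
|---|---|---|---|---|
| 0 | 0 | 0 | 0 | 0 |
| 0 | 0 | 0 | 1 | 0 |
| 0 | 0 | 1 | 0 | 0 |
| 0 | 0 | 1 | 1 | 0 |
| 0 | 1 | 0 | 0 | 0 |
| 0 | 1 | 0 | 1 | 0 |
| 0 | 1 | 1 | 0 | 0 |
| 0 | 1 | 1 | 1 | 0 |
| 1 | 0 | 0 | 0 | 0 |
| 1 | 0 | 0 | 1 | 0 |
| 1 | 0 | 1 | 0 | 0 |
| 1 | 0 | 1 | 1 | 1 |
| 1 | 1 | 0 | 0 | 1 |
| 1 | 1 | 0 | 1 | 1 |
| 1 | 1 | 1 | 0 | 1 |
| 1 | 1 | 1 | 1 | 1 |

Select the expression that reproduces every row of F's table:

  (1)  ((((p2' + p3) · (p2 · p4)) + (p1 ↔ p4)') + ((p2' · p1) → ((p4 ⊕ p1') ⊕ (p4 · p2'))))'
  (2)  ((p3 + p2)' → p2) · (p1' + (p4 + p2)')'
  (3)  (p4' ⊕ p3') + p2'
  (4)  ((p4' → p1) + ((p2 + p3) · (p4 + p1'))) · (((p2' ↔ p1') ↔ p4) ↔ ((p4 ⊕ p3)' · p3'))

(1): at (1,0,0,1) it gives 1, but F = 0 — eliminated.
(3): at (0,0,0,0) it gives 1, but F = 0 — eliminated.
(4): at (0,0,1,0) it gives 1, but F = 0 — eliminated.
Only (2) survives; checking it on all 16 rows confirms it matches F.

2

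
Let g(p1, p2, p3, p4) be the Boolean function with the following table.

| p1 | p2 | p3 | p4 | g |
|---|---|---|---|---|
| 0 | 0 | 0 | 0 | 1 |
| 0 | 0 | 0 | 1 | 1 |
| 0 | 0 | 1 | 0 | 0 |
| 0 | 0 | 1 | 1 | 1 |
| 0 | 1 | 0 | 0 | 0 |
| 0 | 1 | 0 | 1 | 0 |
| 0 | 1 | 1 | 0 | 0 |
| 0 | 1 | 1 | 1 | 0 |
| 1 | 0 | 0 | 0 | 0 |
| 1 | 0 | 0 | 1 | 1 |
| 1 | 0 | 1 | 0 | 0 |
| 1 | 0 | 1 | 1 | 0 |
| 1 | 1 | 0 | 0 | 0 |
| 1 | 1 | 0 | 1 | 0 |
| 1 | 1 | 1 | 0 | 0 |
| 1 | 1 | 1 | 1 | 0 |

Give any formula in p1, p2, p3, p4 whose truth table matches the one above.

The 1-rows are (0,0,0,0), (0,0,0,1), (0,0,1,1), (1,0,0,1). Each contributes one minterm — ¬p1·¬p2·¬p3·¬p4; ¬p1·¬p2·¬p3·p4; ¬p1·¬p2·p3·p4; p1·¬p2·¬p3·p4 — and their disjunction is a sum-of-products form of g.

g(p1, p2, p3, p4) = (((((¬p1 ∧ ¬p2) ∧ ¬p3) ∧ ¬p4) ∨ (((¬p1 ∧ ¬p2) ∧ ¬p3) ∧ p4)) ∨ (((¬p1 ∧ ¬p2) ∧ p3) ∧ p4)) ∨ (((p1 ∧ ¬p2) ∧ ¬p3) ∧ p4)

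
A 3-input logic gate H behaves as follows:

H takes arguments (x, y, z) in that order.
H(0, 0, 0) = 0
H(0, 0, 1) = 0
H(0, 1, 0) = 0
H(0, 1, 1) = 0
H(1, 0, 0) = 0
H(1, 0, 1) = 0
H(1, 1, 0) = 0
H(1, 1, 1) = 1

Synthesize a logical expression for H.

H(x, y, z) = (x and y) and z

The output is 1 only when every input is 1 — the AND of all inputs.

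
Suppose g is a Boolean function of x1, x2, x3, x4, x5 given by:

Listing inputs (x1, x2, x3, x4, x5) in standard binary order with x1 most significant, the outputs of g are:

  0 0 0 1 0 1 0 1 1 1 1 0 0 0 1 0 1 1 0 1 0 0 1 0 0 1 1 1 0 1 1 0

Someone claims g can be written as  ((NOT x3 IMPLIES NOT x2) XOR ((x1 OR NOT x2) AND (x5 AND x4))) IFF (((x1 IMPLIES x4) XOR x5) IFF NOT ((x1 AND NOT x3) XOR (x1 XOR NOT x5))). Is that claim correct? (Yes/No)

Check the formula against g row by row:
  x1=0, x2=0, x3=0, x4=0, x5=0: formula gives 0, g = 0 ✓
  x1=0, x2=0, x3=0, x4=0, x5=1: formula gives 0, g = 0 ✓
  x1=0, x2=0, x3=0, x4=1, x5=0: formula gives 0, g = 0 ✓
  x1=0, x2=0, x3=0, x4=1, x5=1: formula gives 1, g = 1 ✓
  …
  x1=0, x2=0, x3=1, x4=0, x5=1: formula gives 0, but g = 1 ✗
A single disagreement suffices: at (0,0,1,0,1) they differ, so the formula does not compute g.

No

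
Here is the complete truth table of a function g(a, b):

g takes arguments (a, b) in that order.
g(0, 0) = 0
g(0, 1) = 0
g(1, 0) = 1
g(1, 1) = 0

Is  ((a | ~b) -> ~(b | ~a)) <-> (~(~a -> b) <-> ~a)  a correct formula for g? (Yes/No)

Yes

Check the formula against g row by row:
  a=0, b=0: formula gives 0, g = 0 ✓
  a=0, b=1: formula gives 0, g = 0 ✓
  a=1, b=0: formula gives 1, g = 1 ✓
  a=1, b=1: formula gives 0, g = 0 ✓
All 4 rows match — the expression computes g exactly.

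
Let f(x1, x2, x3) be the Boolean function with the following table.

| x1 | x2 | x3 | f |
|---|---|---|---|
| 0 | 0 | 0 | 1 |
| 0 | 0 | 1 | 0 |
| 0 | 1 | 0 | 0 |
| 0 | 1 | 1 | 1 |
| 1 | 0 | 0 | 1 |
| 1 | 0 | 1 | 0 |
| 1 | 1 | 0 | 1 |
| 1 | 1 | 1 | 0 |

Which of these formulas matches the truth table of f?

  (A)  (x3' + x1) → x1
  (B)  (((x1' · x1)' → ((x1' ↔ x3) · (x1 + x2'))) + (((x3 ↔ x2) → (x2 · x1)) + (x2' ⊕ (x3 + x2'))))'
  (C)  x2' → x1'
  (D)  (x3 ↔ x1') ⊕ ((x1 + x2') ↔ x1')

(A) fails at (0,0,0): the formula yields 0, f is 1.
(B) fails at (0,1,1): the formula yields 0, f is 1.
(C) fails at (0,0,1): the formula yields 1, f is 0.
Only (D) survives; checking it on all 8 rows confirms it matches f.

D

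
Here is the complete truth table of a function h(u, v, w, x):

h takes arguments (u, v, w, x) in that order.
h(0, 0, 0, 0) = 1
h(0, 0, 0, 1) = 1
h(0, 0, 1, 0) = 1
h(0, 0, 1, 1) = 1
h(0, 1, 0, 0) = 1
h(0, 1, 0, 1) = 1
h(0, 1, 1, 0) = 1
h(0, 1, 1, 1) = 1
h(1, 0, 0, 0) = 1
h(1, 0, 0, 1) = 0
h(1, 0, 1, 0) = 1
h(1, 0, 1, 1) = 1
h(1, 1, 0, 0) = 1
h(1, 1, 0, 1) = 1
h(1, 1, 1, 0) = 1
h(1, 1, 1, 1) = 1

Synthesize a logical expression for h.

h is 0 on exactly one input, (1,0,0,1), whose minterm is u·¬v·¬w·x. So h is the negation of that single conjunction.

h(u, v, w, x) = (((u · v') · w') · x)'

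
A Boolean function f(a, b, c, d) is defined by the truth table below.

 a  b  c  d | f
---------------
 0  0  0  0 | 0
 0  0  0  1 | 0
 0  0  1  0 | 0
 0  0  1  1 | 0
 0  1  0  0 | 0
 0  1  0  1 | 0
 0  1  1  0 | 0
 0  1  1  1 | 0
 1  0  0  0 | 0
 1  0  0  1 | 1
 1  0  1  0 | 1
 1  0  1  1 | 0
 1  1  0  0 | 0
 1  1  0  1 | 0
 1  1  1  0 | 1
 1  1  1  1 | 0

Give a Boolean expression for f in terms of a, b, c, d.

Collect the rows where f=1 — (1,0,0,1), (1,0,1,0), (1,1,1,0) — and write one minterm per row: a·¬b·¬c·d, a·¬b·c·¬d, a·b·c·¬d. Their union (logical OR) reproduces the table exactly.

f(a, b, c, d) = ((((a · b') · c') · d) + (((a · b') · c) · d')) + (((a · b) · c) · d')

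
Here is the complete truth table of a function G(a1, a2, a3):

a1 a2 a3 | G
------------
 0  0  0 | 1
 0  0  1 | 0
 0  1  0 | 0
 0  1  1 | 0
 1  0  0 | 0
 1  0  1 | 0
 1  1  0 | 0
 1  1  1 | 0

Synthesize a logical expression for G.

G(a1, a2, a3) = (NOT a1 AND NOT a2) AND NOT a3

Only row (0,0,0) gives 1. That row's minterm ¬a1·¬a2·¬a3 is G directly.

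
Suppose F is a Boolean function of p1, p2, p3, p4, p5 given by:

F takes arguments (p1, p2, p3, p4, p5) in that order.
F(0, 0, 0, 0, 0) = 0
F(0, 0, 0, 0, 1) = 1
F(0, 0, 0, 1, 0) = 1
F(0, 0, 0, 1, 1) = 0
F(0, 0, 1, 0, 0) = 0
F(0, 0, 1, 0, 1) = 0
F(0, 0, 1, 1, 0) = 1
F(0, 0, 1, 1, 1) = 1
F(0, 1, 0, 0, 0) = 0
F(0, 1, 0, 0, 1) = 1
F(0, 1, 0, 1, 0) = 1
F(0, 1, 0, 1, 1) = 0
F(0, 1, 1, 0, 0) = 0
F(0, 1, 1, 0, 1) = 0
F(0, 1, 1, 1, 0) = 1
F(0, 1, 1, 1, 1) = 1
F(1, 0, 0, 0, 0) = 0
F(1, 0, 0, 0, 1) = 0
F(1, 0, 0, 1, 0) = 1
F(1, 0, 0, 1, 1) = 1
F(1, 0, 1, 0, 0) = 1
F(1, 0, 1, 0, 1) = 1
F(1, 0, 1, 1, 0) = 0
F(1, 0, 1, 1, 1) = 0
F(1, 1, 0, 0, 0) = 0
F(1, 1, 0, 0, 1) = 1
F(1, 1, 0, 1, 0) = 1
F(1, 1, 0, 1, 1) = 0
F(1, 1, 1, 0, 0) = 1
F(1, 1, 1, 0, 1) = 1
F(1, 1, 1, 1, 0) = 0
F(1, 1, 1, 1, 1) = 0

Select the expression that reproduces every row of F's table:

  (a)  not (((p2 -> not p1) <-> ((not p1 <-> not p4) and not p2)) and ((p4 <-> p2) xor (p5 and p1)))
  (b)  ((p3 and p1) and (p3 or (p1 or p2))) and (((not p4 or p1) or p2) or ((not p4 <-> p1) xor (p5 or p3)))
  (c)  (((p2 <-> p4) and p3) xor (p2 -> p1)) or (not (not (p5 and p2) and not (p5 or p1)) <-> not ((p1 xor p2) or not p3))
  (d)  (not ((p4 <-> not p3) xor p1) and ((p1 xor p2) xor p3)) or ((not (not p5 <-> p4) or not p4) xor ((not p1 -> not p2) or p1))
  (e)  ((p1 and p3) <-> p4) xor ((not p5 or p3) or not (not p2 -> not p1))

(a): at (0,0,0,0,1) it gives 0, but F = 1 — eliminated.
(b): at (0,0,0,0,1) it gives 0, but F = 1 — eliminated.
(c): at (0,0,0,0,0) it gives 1, but F = 0 — eliminated.
(d): at (0,0,0,0,1) it gives 0, but F = 1 — eliminated.
Only (e) survives; checking it on all 32 rows confirms it matches F.

e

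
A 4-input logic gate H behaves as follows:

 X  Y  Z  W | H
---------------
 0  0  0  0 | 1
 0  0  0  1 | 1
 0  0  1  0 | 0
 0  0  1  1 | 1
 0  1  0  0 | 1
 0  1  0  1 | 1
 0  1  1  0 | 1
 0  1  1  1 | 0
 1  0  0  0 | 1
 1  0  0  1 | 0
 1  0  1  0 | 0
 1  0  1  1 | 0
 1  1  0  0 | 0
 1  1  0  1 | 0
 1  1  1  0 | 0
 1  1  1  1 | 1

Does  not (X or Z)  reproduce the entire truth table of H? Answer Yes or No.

Check the formula against H row by row:
  X=0, Y=0, Z=0, W=0: formula gives 1, H = 1 ✓
  X=0, Y=0, Z=0, W=1: formula gives 1, H = 1 ✓
  X=0, Y=0, Z=1, W=0: formula gives 0, H = 0 ✓
  X=0, Y=0, Z=1, W=1: formula gives 0, but H = 1 ✗
Row (0,0,1,1) is a counterexample, so the formula is not equivalent to H.

No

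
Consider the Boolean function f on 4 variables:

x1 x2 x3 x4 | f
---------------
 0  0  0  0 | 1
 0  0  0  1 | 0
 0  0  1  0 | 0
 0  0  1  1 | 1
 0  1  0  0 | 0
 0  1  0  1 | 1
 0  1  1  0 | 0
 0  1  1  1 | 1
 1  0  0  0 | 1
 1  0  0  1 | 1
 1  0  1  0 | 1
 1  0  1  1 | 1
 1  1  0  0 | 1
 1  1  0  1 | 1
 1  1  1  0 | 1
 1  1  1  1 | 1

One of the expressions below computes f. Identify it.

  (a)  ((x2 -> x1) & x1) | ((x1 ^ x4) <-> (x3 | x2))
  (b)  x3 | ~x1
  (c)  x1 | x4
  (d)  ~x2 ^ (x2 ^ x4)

a

(b) fails at (0,0,0,1): the formula yields 1, f is 0.
(c) fails at (0,0,0,0): the formula yields 0, f is 1.
(d) fails at (0,0,1,0): the formula yields 1, f is 0.
(a) is the remaining candidate, and it agrees with f on all 16 inputs.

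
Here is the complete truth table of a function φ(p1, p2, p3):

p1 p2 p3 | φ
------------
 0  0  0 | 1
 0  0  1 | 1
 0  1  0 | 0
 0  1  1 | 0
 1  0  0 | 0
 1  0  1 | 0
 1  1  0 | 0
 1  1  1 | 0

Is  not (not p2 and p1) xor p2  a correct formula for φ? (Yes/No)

Evaluate not (not p2 and p1) xor p2 on each row and compare to φ:
  p1=0, p2=0, p3=0: formula gives 1, φ = 1 ✓
  p1=0, p2=0, p3=1: formula gives 1, φ = 1 ✓
  p1=0, p2=1, p3=0: formula gives 0, φ = 0 ✓
  p1=0, p2=1, p3=1: formula gives 0, φ = 0 ✓
  p1=1, p2=0, p3=0: formula gives 0, φ = 0 ✓
  …and likewise for the remaining 3 rows.
Every row agrees, so the formula is equivalent.

Yes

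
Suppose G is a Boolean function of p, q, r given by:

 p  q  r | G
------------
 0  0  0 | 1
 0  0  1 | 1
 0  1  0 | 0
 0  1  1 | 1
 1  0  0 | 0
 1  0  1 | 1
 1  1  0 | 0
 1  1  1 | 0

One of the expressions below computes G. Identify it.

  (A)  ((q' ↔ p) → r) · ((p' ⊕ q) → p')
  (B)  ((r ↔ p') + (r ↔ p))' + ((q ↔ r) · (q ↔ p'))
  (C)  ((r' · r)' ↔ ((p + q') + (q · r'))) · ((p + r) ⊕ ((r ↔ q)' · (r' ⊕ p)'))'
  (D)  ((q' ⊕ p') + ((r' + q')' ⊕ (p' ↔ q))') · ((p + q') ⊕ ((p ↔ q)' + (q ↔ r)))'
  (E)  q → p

(B) disagrees with G on (0,0,0) (formula → 0, table → 1); rule it out.
(C) disagrees with G on (0,1,0) (formula → 1, table → 0); rule it out.
(D) disagrees with G on (0,0,1) (formula → 0, table → 1); rule it out.
(E) disagrees with G on (0,1,1) (formula → 0, table → 1); rule it out.
Only (A) survives; checking it on all 8 rows confirms it matches G.

A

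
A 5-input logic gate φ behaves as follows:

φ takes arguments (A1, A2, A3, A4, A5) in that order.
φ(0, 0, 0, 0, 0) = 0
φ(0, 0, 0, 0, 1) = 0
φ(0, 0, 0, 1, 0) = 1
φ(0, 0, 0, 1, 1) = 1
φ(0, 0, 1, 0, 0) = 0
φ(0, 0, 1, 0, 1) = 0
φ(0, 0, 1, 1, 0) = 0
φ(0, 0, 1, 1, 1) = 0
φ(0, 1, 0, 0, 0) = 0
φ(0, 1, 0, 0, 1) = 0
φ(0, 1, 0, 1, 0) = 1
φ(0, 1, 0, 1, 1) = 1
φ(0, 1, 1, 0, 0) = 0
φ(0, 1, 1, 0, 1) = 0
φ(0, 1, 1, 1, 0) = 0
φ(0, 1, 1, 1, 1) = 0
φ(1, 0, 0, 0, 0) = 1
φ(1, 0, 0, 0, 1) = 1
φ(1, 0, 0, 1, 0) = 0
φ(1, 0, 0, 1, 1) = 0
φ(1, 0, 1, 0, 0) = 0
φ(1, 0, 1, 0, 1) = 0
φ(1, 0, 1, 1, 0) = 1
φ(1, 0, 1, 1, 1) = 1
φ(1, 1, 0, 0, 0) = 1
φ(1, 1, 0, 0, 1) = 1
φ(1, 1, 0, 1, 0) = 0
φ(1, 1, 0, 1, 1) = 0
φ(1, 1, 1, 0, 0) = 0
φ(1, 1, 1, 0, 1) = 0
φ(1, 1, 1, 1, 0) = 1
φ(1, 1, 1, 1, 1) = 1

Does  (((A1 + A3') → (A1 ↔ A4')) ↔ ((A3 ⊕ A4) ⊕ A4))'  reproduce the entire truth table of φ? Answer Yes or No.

Test each input against both φ and the formula:
  A1=0, A2=0, A3=0, A4=0, A5=0: formula gives 0, φ = 0 ✓
  A1=0, A2=0, A3=0, A4=0, A5=1: formula gives 0, φ = 0 ✓
  A1=0, A2=0, A3=0, A4=1, A5=0: formula gives 1, φ = 1 ✓
  A1=0, A2=0, A3=0, A4=1, A5=1: formula gives 1, φ = 1 ✓
  … (the remaining 28 rows also agree.)
Every row agrees, so the formula is equivalent.

Yes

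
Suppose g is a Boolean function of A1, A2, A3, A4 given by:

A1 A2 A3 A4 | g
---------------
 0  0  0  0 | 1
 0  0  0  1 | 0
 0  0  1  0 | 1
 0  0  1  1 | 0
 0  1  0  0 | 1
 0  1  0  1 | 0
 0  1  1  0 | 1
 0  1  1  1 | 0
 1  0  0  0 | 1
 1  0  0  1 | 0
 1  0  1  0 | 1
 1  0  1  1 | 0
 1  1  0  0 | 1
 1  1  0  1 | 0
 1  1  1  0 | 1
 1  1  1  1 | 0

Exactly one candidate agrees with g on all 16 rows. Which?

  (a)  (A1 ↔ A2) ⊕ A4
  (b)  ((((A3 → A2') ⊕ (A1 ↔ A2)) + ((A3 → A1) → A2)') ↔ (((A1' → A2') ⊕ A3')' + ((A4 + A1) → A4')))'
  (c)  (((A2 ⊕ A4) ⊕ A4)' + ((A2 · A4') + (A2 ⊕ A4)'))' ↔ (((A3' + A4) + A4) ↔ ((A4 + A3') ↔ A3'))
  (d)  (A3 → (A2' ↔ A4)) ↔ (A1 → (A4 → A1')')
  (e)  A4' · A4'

e

(a) fails at (0,1,0,0): the formula yields 0, g is 1.
(b) fails at (0,0,0,0): the formula yields 0, g is 1.
(c) fails at (0,0,0,0): the formula yields 0, g is 1.
(d) fails at (0,0,0,1): the formula yields 1, g is 0.
(e) is the remaining candidate, and it agrees with g on all 16 inputs.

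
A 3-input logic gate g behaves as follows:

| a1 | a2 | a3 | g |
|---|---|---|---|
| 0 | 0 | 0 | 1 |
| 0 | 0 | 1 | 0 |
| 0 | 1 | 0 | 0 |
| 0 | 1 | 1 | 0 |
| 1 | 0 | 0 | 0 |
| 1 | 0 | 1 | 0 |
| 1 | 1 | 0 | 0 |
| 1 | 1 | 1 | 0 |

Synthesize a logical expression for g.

g(a1, a2, a3) = ((a1 + a2) + a3)'

The output is 1 only when every input is 0 — NOR of all inputs.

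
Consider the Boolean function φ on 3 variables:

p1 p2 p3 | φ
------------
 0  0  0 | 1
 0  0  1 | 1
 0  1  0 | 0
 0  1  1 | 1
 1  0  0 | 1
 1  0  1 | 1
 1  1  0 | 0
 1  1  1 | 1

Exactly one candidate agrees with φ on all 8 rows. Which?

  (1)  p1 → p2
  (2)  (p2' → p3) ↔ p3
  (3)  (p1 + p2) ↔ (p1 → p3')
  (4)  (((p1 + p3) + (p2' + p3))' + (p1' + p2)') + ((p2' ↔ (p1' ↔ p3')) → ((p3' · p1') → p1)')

2

(1) fails at (0,1,0): the formula yields 1, φ is 0.
(3) fails at (0,0,0): the formula yields 0, φ is 1.
(4) fails at (0,1,0): the formula yields 1, φ is 0.
(2) is the remaining candidate, and it agrees with φ on all 8 inputs.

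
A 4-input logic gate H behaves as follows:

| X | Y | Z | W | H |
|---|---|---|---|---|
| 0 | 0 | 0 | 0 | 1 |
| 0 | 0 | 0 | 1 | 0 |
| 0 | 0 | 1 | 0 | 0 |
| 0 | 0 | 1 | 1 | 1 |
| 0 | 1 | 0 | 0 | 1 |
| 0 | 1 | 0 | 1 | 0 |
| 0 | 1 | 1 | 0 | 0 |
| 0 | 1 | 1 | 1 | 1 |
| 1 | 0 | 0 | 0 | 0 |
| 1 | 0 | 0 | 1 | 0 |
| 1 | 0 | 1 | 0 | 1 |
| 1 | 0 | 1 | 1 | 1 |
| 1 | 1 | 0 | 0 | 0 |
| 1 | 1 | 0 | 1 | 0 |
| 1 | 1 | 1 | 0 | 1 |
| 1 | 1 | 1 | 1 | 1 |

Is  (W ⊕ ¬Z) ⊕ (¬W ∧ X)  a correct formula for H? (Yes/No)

Test each input against both H and the formula:
  X=0, Y=0, Z=0, W=0: formula gives 1, H = 1 ✓
  X=0, Y=0, Z=0, W=1: formula gives 0, H = 0 ✓
  X=0, Y=0, Z=1, W=0: formula gives 0, H = 0 ✓
  X=0, Y=0, Z=1, W=1: formula gives 1, H = 1 ✓
  … (the remaining 12 rows also agree.)
Every row agrees, so the formula is equivalent.

Yes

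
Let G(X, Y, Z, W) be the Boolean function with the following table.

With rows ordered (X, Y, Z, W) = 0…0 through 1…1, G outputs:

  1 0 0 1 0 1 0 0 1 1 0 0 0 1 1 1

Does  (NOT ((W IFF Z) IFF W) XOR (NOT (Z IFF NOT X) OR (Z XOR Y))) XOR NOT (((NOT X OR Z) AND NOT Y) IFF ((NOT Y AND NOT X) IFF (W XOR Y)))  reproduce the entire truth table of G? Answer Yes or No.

Test each input against both G and the formula:
  X=0, Y=0, Z=0, W=0: formula gives 1, G = 1 ✓
  X=0, Y=0, Z=0, W=1: formula gives 0, G = 0 ✓
  X=0, Y=0, Z=1, W=0: formula gives 0, G = 0 ✓
  X=0, Y=0, Z=1, W=1: formula gives 1, G = 1 ✓
  …
  X=0, Y=1, Z=1, W=1: formula gives 1, but G = 0 ✗
A single disagreement suffices: at (0,1,1,1) they differ, so the formula does not compute G.

No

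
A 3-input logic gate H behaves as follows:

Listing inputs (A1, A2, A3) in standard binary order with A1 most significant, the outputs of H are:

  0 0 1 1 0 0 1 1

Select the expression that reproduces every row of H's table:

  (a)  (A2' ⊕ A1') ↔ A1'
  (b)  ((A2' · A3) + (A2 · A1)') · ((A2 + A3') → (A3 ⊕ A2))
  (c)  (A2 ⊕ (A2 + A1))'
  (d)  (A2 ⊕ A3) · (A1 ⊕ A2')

(b) disagrees with H on (0,0,1) (formula → 1, table → 0); rule it out.
(c) disagrees with H on (0,0,0) (formula → 1, table → 0); rule it out.
(d) disagrees with H on (0,0,1) (formula → 1, table → 0); rule it out.
(a) is the remaining candidate, and it agrees with H on all 8 inputs.

a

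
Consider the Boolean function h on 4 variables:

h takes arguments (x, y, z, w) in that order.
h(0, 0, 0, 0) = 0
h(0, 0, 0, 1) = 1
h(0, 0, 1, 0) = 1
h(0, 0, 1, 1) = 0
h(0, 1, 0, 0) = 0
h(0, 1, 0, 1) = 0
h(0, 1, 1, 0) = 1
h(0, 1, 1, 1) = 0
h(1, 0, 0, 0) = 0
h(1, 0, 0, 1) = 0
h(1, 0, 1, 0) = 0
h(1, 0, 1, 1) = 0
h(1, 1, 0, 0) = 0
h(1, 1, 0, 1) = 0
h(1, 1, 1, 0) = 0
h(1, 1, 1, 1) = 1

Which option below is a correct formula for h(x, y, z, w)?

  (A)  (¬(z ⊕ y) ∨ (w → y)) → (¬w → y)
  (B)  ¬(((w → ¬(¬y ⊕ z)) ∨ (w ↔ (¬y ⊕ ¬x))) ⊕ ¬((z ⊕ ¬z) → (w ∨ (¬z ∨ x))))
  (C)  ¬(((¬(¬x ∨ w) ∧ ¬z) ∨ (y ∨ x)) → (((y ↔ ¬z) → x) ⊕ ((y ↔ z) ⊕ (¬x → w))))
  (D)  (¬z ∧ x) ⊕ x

(A): at (0,0,1,0) it gives 0, but h = 1 — eliminated.
(C): at (0,0,0,1) it gives 0, but h = 1 — eliminated.
(D): at (0,0,0,1) it gives 0, but h = 1 — eliminated.
That leaves (B). Evaluating it on every row reproduces the table of h exactly.

B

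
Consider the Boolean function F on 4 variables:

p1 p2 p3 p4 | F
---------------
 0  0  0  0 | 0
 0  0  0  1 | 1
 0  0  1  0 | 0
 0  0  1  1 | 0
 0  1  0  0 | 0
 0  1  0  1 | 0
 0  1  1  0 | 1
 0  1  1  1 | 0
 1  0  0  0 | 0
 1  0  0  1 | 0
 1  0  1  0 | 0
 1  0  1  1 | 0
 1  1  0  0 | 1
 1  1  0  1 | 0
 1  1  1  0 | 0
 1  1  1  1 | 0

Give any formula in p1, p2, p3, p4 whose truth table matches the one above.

Collect the rows where F=1 — (0,0,0,1), (0,1,1,0), (1,1,0,0) — and write one minterm per row: ¬p1·¬p2·¬p3·p4, ¬p1·p2·p3·¬p4, p1·p2·¬p3·¬p4. Their union (logical OR) reproduces the table exactly.

F(p1, p2, p3, p4) = ((((~p1 & ~p2) & ~p3) & p4) | (((~p1 & p2) & p3) & ~p4)) | (((p1 & p2) & ~p3) & ~p4)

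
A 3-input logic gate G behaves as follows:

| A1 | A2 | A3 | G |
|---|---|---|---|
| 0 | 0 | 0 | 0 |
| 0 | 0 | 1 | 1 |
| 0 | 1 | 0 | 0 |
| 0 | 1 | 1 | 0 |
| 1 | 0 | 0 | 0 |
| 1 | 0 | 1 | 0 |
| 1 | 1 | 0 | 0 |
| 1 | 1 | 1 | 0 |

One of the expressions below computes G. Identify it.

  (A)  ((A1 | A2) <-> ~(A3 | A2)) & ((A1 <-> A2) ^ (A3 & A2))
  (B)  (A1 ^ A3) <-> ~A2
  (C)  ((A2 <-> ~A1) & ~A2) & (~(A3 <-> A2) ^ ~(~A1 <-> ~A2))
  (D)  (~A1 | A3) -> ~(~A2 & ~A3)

(B): at (0,1,0) it gives 1, but G = 0 — eliminated.
(C): at (0,0,1) it gives 0, but G = 1 — eliminated.
(D): at (0,1,0) it gives 1, but G = 0 — eliminated.
That leaves (A). Evaluating it on every row reproduces the table of G exactly.

A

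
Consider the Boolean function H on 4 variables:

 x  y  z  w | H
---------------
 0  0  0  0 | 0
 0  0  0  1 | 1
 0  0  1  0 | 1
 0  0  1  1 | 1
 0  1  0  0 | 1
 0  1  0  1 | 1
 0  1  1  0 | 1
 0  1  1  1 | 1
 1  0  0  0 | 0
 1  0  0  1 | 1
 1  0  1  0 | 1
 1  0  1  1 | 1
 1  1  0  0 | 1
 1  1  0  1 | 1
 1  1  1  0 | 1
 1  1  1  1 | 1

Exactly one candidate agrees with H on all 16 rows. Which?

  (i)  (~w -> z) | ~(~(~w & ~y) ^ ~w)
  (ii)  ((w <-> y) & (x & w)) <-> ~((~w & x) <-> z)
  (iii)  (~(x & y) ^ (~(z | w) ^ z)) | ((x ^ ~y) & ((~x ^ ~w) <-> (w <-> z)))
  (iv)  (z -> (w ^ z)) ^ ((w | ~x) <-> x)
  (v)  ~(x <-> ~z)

i

(ii) disagrees with H on (0,0,0,0) (formula → 1, table → 0); rule it out.
(iii) disagrees with H on (0,1,0,0) (formula → 0, table → 1); rule it out.
(iv) disagrees with H on (0,0,0,0) (formula → 1, table → 0); rule it out.
(v) disagrees with H on (0,0,0,0) (formula → 1, table → 0); rule it out.
That leaves (i). Evaluating it on every row reproduces the table of H exactly.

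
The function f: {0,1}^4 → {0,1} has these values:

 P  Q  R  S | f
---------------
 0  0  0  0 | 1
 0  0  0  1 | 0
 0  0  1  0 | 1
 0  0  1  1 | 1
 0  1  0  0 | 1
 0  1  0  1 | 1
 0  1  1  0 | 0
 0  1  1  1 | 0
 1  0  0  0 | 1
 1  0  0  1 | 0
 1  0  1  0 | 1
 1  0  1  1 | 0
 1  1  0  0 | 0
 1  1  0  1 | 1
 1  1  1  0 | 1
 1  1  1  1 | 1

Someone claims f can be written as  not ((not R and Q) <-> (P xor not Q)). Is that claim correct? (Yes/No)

No

Check the formula against f row by row:
  P=0, Q=0, R=0, S=0: formula gives 1, f = 1 ✓
  P=0, Q=0, R=0, S=1: formula gives 1, but f = 0 ✗
A single disagreement suffices: at (0,0,0,1) they differ, so the formula does not compute f.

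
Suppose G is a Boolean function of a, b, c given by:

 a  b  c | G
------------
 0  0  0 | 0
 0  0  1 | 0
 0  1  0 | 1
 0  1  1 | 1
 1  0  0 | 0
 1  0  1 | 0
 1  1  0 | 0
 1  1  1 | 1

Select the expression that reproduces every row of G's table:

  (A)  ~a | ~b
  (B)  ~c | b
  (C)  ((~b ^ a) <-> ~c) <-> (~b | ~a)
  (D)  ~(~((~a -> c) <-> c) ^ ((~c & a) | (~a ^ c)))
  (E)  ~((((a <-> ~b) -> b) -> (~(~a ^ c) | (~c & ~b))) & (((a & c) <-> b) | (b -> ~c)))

E

(A): at (0,0,0) it gives 1, but G = 0 — eliminated.
(B): at (0,0,0) it gives 1, but G = 0 — eliminated.
(C): at (0,0,0) it gives 1, but G = 0 — eliminated.
(D): at (0,0,1) it gives 1, but G = 0 — eliminated.
Only (E) survives; checking it on all 8 rows confirms it matches G.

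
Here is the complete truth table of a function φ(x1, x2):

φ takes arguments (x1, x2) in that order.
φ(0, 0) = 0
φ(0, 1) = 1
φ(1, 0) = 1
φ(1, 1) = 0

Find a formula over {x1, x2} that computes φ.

φ=1 on 2 inputs: (0,1), (1,0). Reading each as a conjunction of literals (¬x1·x2, x1·¬x2) and taking the OR gives the canonical DNF.

φ(x1, x2) = (NOT x1 AND x2) OR (x1 AND NOT x2)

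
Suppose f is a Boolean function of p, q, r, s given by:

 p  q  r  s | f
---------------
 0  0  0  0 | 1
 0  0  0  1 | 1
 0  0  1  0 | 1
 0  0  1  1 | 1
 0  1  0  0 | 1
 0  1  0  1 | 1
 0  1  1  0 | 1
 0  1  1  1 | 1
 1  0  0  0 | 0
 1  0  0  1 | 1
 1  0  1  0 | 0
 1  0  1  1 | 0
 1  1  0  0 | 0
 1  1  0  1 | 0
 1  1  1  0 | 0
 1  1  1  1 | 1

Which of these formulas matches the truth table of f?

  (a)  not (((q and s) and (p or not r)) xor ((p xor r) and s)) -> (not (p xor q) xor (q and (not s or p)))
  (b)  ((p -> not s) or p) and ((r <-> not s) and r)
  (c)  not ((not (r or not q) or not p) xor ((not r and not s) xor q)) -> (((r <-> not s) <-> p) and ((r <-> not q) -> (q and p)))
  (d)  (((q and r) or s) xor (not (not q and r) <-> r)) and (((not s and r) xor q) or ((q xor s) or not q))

(b): at (0,0,0,0) it gives 0, but f = 1 — eliminated.
(c): at (0,1,0,1) it gives 0, but f = 1 — eliminated.
(d): at (0,0,0,0) it gives 0, but f = 1 — eliminated.
Only (a) survives; checking it on all 16 rows confirms it matches f.

a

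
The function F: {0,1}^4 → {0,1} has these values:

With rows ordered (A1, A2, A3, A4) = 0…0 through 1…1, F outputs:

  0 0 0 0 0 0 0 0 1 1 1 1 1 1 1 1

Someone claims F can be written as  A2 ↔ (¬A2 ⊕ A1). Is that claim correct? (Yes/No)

Yes

Test each input against both F and the formula:
  A1=0, A2=0, A3=0, A4=0: formula gives 0, F = 0 ✓
  A1=0, A2=0, A3=0, A4=1: formula gives 0, F = 0 ✓
  A1=0, A2=0, A3=1, A4=0: formula gives 0, F = 0 ✓
  A1=0, A2=0, A3=1, A4=1: formula gives 0, F = 0 ✓
  … (the remaining 12 rows also agree.)
Every row agrees, so the formula is equivalent.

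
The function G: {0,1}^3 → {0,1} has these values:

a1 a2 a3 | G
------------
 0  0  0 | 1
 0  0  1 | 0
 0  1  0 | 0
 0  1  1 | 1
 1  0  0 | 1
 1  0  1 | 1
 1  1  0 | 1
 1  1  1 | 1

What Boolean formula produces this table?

G(a1, a2, a3) = NOT (((NOT a1 AND NOT a2) AND a3) OR ((NOT a1 AND a2) AND NOT a3))

The 0-rows are (0,0,1), (0,1,0). Take each as a conjunction (¬a1·¬a2·a3, ¬a1·a2·¬a3), form their disjunction, and complement — that gives a formula that is 1 everywhere G is.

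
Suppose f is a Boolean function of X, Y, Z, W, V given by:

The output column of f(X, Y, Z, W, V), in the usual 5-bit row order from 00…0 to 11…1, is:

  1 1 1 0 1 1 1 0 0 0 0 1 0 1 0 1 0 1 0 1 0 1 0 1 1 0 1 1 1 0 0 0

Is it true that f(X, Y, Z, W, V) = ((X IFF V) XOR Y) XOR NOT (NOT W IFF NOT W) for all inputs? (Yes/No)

No

Test each input against both f and the formula:
  X=0, Y=0, Z=0, W=0, V=0: formula gives 1, f = 1 ✓
  X=0, Y=0, Z=0, W=0, V=1: formula gives 0, but f = 1 ✗
Since they disagree at (0,0,0,0,1), the expression is not a correct formula for f.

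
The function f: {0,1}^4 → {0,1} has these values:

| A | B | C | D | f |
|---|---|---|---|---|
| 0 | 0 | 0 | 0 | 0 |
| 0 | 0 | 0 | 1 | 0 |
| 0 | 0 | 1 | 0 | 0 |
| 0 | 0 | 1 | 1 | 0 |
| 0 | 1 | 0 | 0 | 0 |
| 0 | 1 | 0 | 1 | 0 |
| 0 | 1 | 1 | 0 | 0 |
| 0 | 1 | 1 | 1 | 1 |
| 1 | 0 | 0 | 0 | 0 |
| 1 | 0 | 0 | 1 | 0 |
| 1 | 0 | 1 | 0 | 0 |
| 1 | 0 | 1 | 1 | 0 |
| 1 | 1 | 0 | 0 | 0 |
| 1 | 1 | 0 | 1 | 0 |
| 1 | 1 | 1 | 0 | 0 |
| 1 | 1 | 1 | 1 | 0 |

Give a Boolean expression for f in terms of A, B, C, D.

f(A, B, C, D) = ((not A and B) and C) and D

Only row (0,1,1,1) gives 1. That row's minterm ¬A·B·C·D is f directly.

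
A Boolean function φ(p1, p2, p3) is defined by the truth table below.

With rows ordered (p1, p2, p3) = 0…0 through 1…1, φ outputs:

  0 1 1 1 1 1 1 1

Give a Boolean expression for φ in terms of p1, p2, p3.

φ(p1, p2, p3) = (p1 or p2) or p3

The output is 1 whenever at least one input is 1 — the OR of all inputs.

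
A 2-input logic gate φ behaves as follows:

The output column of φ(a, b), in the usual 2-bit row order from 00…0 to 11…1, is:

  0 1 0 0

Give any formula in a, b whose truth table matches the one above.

1 only at (0,1): NOT a AND b.

φ(a, b) = ~a & b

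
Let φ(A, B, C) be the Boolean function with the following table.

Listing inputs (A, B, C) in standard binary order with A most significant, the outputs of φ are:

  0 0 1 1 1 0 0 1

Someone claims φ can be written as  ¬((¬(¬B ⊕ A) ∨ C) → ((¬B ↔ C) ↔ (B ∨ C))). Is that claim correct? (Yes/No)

No

Check the formula against φ row by row:
  A=0, B=0, C=0: formula gives 0, φ = 0 ✓
  A=0, B=0, C=1: formula gives 0, φ = 0 ✓
  A=0, B=1, C=0: formula gives 0, but φ = 1 ✗
A single disagreement suffices: at (0,1,0) they differ, so the formula does not compute φ.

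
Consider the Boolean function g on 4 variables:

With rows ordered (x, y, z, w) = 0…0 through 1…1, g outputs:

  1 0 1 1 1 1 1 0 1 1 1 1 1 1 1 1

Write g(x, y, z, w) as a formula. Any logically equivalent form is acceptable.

g is 0 on only 2 rows — (0,0,0,1), (0,1,1,1). Writing each as a minterm (¬x·¬y·¬z·w, ¬x·y·z·w) and OR-ing them characterizes exactly where g=0, so g is the negation of that disjunction.

g(x, y, z, w) = not ((((not x and not y) and not z) and w) or (((not x and y) and z) and w))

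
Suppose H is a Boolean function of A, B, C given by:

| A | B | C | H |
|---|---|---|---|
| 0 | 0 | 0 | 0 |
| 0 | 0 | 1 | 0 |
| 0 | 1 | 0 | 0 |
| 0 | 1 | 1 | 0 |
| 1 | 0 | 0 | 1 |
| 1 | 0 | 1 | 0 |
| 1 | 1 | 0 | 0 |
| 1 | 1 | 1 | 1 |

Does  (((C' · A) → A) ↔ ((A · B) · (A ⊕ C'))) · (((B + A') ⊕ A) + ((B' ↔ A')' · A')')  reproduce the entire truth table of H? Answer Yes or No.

Test each input against both H and the formula:
  A=0, B=0, C=0: formula gives 0, H = 0 ✓
  A=0, B=0, C=1: formula gives 0, H = 0 ✓
  A=0, B=1, C=0: formula gives 0, H = 0 ✓
  A=0, B=1, C=1: formula gives 0, H = 0 ✓
  A=1, B=0, C=0: formula gives 0, but H = 1 ✗
Row (1,0,0) is a counterexample, so the formula is not equivalent to H.

No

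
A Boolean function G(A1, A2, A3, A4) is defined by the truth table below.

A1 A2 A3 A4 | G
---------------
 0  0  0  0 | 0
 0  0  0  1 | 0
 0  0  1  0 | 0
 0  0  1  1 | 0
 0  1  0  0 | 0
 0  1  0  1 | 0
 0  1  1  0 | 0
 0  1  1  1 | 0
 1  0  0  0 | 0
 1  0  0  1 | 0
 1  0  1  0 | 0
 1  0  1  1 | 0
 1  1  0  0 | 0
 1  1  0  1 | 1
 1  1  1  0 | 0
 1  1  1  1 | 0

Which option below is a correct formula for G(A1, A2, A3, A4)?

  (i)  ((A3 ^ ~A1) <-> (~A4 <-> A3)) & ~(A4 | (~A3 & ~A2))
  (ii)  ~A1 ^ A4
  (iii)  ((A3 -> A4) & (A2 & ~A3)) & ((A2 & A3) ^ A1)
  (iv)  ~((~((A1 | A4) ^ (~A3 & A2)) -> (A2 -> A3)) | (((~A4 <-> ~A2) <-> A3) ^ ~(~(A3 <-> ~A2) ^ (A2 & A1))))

(i) fails at (1,0,1,0): the formula yields 1, G is 0.
(ii) fails at (0,0,0,0): the formula yields 1, G is 0.
(iii) fails at (1,1,0,0): the formula yields 1, G is 0.
Only (iv) survives; checking it on all 16 rows confirms it matches G.

iv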